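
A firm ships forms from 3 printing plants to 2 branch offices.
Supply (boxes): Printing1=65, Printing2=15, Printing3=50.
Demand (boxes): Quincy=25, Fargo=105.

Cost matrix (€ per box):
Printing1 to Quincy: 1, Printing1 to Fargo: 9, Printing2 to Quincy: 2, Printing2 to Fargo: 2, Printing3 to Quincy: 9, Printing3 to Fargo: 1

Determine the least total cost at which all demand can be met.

465

An optimal shipping plan:
  Printing1 to Quincy: 25 × €1 = €25
  Printing1 to Fargo: 40 × €9 = €360
  Printing2 to Fargo: 15 × €2 = €30
  Printing3 to Fargo: 50 × €1 = €50
Total = 25 + 360 + 30 + 50 = €465.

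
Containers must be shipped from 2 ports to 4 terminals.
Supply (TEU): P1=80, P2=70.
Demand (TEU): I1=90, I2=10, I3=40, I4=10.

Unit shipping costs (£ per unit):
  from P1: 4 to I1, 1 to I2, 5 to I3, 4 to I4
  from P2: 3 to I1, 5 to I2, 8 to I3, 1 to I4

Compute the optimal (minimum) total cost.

A cheapest plan:
  P1→I1: 30 × £4 = £120
  P1→I2: 10 × £1 = £10
  P1→I3: 40 × £5 = £200
  P2→I1: 60 × £3 = £180
  P2→I4: 10 × £1 = £10
Total = 120 + 10 + 200 + 180 + 10 = £520.

520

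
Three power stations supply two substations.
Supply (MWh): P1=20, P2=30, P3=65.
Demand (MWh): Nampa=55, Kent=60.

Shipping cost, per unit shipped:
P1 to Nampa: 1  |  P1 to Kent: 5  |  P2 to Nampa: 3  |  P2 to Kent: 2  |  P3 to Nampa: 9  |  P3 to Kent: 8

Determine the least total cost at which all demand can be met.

635

A cheapest plan:
  P1–Nampa: 20 × 1 = 20
  P2–Nampa: 30 × 3 = 90
  P3–Nampa: 5 × 9 = 45
  P3–Kent: 60 × 8 = 480
Total = 20 + 90 + 45 + 480 = 635.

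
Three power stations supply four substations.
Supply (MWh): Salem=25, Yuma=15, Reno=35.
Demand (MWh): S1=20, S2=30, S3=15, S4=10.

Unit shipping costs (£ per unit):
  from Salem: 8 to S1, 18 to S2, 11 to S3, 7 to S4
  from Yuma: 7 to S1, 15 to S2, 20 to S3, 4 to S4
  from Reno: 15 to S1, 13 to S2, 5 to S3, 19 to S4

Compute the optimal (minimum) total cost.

700

A cheapest plan:
  Salem->S1: 20 × £8 = £160
  Salem->S2: 5 × £18 = £90
  Yuma->S2: 5 × £15 = £75
  Yuma->S4: 10 × £4 = £40
  Reno->S2: 20 × £13 = £260
  Reno->S3: 15 × £5 = £75
Total = 160 + 90 + 75 + 40 + 260 + 75 = £700.
(Supply check: Salem ships 25; Yuma ships 15; Reno ships 35.)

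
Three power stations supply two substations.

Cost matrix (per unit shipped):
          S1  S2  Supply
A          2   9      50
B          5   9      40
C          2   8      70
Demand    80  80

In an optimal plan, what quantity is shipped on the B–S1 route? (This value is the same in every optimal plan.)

The minimum-cost plan:
  A–S1: 50 × 2 = 100
  B–S2: 40 × 9 = 360
  C–S1: 30 × 2 = 60
  C–S2: 40 × 8 = 320
Total cost = 840.
The route B→S1 is not used.

0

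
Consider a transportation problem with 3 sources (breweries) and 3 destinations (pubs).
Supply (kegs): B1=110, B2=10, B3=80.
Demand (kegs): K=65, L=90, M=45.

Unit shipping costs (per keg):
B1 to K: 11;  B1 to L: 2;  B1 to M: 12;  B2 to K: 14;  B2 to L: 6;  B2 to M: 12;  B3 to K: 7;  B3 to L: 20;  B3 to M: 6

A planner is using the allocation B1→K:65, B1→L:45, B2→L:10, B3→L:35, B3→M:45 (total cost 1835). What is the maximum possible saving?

790

Current plan cost = 65·11 + 45·2 + 10·6 + 35·20 + 45·6 = 1835.
Optimal plan:
  B1–K: 20 × 11 = 220
  B1–L: 90 × 2 = 180
  B2–M: 10 × 12 = 120
  B3–K: 45 × 7 = 315
  B3–M: 35 × 6 = 210
Optimal cost = 1045.
Saving = 1835 − 1045 = 790.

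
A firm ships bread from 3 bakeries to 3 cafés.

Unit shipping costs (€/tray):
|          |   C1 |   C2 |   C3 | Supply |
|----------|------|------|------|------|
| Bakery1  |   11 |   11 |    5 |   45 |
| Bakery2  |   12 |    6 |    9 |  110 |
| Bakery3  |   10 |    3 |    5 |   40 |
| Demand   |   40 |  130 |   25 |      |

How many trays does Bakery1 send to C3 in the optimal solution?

25

Optimal shipments:
  Bakery1–C1: 20 trays
  Bakery1–C3: 25 trays
  Bakery2–C1: 20 trays
  Bakery2–C2: 90 trays
  Bakery3–C2: 40 trays
Total cost = €1245.
So Bakery1→C3 carries 25 trays.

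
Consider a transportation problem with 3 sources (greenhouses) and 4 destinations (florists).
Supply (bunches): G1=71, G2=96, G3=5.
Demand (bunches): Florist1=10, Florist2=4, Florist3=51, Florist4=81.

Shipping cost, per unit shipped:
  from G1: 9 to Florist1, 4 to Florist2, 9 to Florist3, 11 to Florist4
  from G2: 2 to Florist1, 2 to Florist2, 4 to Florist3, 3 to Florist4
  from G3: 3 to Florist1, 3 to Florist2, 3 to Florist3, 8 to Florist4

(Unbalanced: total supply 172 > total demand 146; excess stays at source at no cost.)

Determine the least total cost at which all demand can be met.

A cheapest plan:
  G1->Florist2: 4 bunches
  G1->Florist3: 41 bunches
  G2->Florist1: 10 bunches
  G2->Florist3: 5 bunches
  G2->Florist4: 81 bunches
  G3->Florist3: 5 bunches
Total cost = 683.
(Supply check: G1 ships 45; G2 ships 96; G3 ships 5.)

683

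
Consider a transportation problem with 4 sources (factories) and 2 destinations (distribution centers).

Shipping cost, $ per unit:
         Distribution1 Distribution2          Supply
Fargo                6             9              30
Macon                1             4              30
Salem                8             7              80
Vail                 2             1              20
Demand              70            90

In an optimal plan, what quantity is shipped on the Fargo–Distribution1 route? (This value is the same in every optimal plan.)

30

Optimal shipments:
  Fargo->Distribution1: 30 × $6 = $180
  Macon->Distribution1: 30 × $1 = $30
  Salem->Distribution1: 10 × $8 = $80
  Salem->Distribution2: 70 × $7 = $490
  Vail->Distribution2: 20 × $1 = $20
Total cost = $800.
So Fargo→Distribution1 carries 30 pallets.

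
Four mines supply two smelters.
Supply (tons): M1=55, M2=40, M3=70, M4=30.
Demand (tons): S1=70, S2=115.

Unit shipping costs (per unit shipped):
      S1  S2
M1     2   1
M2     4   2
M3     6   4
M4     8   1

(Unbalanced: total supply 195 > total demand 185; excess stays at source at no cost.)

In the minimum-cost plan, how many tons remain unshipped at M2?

0

Minimum-cost shipments:
  M1→S1: 55 × 2 = 110
  M2→S2: 40 × 2 = 80
  M3→S1: 15 × 6 = 90
  M3→S2: 45 × 4 = 180
  M4→S2: 30 × 1 = 30
Total cost = 490.
M2 ships 40 of its 40, leaving 0.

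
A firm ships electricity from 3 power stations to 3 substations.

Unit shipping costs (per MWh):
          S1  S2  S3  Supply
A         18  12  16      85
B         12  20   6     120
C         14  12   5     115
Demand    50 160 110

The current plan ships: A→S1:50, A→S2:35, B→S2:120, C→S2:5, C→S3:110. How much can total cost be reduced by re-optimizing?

1190

Current plan cost = 50·18 + 35·12 + 120·20 + 5·12 + 110·5 = 4330.
Optimal plan:
  A->S2: 85 × 12 = 1020
  B->S1: 50 × 12 = 600
  B->S3: 70 × 6 = 420
  C->S2: 75 × 12 = 900
  C->S3: 40 × 5 = 200
Optimal cost = 3140.
Saving = 4330 − 3140 = 1190.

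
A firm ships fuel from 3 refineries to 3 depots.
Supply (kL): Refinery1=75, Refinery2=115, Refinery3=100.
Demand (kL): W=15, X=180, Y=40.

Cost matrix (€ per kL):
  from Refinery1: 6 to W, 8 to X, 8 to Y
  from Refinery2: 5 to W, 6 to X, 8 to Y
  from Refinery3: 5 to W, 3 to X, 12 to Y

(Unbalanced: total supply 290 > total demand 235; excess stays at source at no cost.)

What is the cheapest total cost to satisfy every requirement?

Optimal allocation:
  Refinery1 to Y: 20 kL
  Refinery2 to W: 15 kL
  Refinery2 to X: 80 kL
  Refinery2 to Y: 20 kL
  Refinery3 to X: 100 kL
Total cost = €1175.
(Supply check: Refinery1 ships 20; Refinery2 ships 115; Refinery3 ships 100.)

1175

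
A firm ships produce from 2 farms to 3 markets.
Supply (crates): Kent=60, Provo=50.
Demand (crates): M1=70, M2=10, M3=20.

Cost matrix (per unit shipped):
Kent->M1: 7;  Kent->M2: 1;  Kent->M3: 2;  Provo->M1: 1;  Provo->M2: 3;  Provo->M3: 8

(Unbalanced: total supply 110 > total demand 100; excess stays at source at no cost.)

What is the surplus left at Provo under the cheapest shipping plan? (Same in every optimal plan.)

An optimal plan:
  Kent→M1: 20 × 7 = 140
  Kent→M2: 10 × 1 = 10
  Kent→M3: 20 × 2 = 40
  Provo→M1: 50 × 1 = 50
Total cost = 240.
Provo ships 50 of its 50, leaving 0.

0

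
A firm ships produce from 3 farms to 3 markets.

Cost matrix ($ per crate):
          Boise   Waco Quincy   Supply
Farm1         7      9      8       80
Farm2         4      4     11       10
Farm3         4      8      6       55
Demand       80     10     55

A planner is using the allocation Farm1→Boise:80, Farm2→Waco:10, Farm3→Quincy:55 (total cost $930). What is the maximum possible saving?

55

Current plan cost = 80·7 + 10·4 + 55·6 = $930.
Optimal plan:
  Farm1→Boise: 25 × $7 = $175
  Farm1→Quincy: 55 × $8 = $440
  Farm2→Waco: 10 × $4 = $40
  Farm3→Boise: 55 × $4 = $220
Optimal cost = $875.
Saving = 930 − 875 = $55.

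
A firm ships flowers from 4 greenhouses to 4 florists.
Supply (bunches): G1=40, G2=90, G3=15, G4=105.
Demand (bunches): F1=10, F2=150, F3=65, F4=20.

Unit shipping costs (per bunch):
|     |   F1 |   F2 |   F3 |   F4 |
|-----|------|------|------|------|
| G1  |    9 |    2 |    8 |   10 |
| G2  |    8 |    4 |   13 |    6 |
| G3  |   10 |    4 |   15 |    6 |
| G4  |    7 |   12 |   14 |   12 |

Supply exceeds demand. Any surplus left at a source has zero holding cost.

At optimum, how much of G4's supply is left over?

5

Minimum-cost shipments:
  G1–F2: 40 × 2 = 80
  G2–F2: 90 × 4 = 360
  G3–F2: 15 × 4 = 60
  G4–F1: 10 × 7 = 70
  G4–F2: 5 × 12 = 60
  G4–F3: 65 × 14 = 910
  G4–F4: 20 × 12 = 240
Total cost = 1780.
G4 ships 100 of its 105, leaving 5.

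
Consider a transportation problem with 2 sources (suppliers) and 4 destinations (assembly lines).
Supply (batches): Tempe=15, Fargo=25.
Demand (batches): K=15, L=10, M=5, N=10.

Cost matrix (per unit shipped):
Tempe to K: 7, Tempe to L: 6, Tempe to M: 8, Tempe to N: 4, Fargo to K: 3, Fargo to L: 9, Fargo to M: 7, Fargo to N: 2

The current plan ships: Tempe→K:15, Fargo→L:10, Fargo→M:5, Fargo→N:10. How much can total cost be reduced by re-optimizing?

Current plan cost = 15·7 + 10·9 + 5·7 + 10·2 = 250.
Optimal plan:
  Tempe to L: 10 × 6 = 60
  Tempe to M: 5 × 8 = 40
  Fargo to K: 15 × 3 = 45
  Fargo to N: 10 × 2 = 20
Optimal cost = 165.
Saving = 250 − 165 = 85.

85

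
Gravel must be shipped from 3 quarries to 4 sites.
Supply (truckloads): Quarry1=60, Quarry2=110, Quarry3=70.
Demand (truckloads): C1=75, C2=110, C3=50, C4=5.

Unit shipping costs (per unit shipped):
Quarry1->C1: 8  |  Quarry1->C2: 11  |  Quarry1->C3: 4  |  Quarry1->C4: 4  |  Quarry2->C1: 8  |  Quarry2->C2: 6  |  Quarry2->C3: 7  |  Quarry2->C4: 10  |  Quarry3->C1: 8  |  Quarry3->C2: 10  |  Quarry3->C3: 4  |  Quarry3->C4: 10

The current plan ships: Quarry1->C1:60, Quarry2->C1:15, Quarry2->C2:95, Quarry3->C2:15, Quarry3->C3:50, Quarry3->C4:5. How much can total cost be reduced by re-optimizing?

90

Current plan cost = 60·8 + 15·8 + 95·6 + 15·10 + 50·4 + 5·10 = 1570.
Optimal plan:
  Quarry1 to C1: 5 × 8 = 40
  Quarry1 to C3: 50 × 4 = 200
  Quarry1 to C4: 5 × 4 = 20
  Quarry2 to C2: 110 × 6 = 660
  Quarry3 to C1: 70 × 8 = 560
Optimal cost = 1480.
Saving = 1570 − 1480 = 90.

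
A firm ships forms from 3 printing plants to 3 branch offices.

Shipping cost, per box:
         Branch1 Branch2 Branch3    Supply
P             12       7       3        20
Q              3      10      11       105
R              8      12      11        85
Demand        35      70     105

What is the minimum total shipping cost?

A cheapest plan:
  P->Branch3: 20 × 3 = 60
  Q->Branch1: 35 × 3 = 105
  Q->Branch2: 70 × 10 = 700
  R->Branch3: 85 × 11 = 935
Total = 60 + 105 + 700 + 935 = 1800.

1800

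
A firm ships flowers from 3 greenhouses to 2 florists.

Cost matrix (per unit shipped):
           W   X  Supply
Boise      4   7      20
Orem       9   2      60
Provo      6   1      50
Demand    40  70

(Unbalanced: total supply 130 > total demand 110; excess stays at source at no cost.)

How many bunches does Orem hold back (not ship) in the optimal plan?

An optimal plan:
  Boise->W: 20 bunches
  Orem->X: 40 bunches
  Provo->W: 20 bunches
  Provo->X: 30 bunches
Total cost = 310.
Orem ships 40 of its 60, leaving 20.

20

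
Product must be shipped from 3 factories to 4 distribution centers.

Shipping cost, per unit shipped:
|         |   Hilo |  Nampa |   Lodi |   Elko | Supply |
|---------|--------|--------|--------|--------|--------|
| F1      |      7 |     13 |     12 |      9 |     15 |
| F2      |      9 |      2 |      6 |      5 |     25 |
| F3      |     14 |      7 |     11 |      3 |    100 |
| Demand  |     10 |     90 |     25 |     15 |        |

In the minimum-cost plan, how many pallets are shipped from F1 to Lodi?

Solving gives:
  F1 to Hilo: 10 × 7 = 70
  F1 to Lodi: 5 × 12 = 60
  F2 to Nampa: 25 × 2 = 50
  F3 to Nampa: 65 × 7 = 455
  F3 to Lodi: 20 × 11 = 220
  F3 to Elko: 15 × 3 = 45
Total cost = 900.
So F1→Lodi carries 5 pallets.

5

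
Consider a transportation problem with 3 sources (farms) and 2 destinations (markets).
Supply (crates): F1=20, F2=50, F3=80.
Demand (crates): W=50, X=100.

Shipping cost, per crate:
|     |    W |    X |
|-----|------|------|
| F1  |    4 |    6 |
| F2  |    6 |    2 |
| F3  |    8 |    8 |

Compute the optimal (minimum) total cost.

820

Optimal allocation:
  F1→W: 20 × 4 = 80
  F2→X: 50 × 2 = 100
  F3→W: 30 × 8 = 240
  F3→X: 50 × 8 = 400
Total = 80 + 100 + 240 + 400 = 820.
(Supply check: F1 ships 20; F2 ships 50; F3 ships 80.)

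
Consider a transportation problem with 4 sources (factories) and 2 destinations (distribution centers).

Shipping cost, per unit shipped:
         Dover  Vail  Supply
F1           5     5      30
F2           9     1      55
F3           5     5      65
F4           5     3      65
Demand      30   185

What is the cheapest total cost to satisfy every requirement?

Optimal allocation:
  F1->Vail: 30 × 5 = 150
  F2->Vail: 55 × 1 = 55
  F3->Dover: 30 × 5 = 150
  F3->Vail: 35 × 5 = 175
  F4->Vail: 65 × 3 = 195
Total = 150 + 55 + 150 + 175 + 195 = 725.

725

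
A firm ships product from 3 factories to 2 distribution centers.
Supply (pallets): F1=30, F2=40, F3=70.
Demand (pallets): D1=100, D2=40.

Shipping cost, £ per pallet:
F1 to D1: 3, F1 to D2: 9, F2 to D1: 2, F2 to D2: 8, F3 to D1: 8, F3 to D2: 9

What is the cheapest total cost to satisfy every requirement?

770

An optimal shipping plan:
  F1–D1: 30 × £3 = £90
  F2–D1: 40 × £2 = £80
  F3–D1: 30 × £8 = £240
  F3–D2: 40 × £9 = £360
Total = 90 + 80 + 240 + 360 = £770.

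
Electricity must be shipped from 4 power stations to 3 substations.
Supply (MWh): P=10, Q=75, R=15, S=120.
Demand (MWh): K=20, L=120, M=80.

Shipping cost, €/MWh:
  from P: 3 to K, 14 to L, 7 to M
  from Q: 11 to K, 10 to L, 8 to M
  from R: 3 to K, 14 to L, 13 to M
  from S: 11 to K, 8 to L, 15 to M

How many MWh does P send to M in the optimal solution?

5

The minimum-cost plan:
  P→K: 5 MWh
  P→M: 5 MWh
  Q→M: 75 MWh
  R→K: 15 MWh
  S→L: 120 MWh
Total cost = €1655.
So P→M carries 5 MWh.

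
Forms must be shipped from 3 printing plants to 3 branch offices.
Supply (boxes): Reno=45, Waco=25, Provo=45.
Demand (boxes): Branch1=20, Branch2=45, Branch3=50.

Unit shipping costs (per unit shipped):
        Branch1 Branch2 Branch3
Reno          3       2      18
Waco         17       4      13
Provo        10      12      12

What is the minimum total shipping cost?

795

Optimal allocation:
  Reno–Branch1: 20 boxes
  Reno–Branch2: 25 boxes
  Waco–Branch2: 20 boxes
  Waco–Branch3: 5 boxes
  Provo–Branch3: 45 boxes
Total cost = 795.
(Supply check: Reno ships 45; Waco ships 25; Provo ships 45.)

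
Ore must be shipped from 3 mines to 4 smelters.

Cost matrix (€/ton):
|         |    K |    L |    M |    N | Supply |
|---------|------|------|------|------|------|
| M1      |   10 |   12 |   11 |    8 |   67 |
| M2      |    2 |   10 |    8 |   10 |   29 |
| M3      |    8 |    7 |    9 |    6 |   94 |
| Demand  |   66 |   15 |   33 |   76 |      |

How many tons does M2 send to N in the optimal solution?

Optimal shipments:
  M1→N: 67 × €8 = €536
  M2→K: 29 × €2 = €58
  M3→K: 37 × €8 = €296
  M3→L: 15 × €7 = €105
  M3→M: 33 × €9 = €297
  M3→N: 9 × €6 = €54
Total cost = €1346.
The route M2→N is not used.

0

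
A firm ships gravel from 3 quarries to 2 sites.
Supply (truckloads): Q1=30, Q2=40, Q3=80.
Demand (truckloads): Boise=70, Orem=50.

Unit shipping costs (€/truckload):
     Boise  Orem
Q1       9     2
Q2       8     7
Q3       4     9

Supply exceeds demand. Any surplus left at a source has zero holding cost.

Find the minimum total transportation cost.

480

One minimum-cost allocation:
  Q1→Orem: 30 truckloads
  Q2→Orem: 20 truckloads
  Q3→Boise: 70 truckloads
Total cost = €480.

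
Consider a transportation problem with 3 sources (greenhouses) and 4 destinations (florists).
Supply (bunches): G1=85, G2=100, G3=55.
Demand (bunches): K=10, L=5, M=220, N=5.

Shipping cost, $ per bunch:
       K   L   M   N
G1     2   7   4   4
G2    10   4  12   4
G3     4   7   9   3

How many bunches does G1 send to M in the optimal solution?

Solving gives:
  G1–M: 85 × $4 = $340
  G2–L: 5 × $4 = $20
  G2–M: 90 × $12 = $1080
  G2–N: 5 × $4 = $20
  G3–K: 10 × $4 = $40
  G3–M: 45 × $9 = $405
Total cost = $1905.
So G1→M carries 85 bunches.

85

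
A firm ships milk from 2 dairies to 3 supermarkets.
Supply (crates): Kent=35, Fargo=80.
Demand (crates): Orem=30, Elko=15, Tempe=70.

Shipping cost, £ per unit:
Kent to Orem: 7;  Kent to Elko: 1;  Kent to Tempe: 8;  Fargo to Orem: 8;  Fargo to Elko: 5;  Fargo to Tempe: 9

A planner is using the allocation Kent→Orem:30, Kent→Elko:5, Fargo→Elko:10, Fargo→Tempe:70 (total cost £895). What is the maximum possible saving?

Current plan cost = 30·7 + 5·1 + 10·5 + 70·9 = £895.
Optimal plan:
  Kent->Elko: 15 × £1 = £15
  Kent->Tempe: 20 × £8 = £160
  Fargo->Orem: 30 × £8 = £240
  Fargo->Tempe: 50 × £9 = £450
Optimal cost = £865.
Saving = 895 − 865 = £30.

30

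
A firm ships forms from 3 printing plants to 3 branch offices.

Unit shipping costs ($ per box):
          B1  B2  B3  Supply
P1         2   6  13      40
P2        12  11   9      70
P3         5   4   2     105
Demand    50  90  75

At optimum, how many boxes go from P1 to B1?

Optimal shipments:
  P1→B1: 40 × $2 = $80
  P2→B1: 10 × $12 = $120
  P2→B2: 60 × $11 = $660
  P3→B2: 30 × $4 = $120
  P3→B3: 75 × $2 = $150
Total cost = $1130.
So P1→B1 carries 40 boxes.

40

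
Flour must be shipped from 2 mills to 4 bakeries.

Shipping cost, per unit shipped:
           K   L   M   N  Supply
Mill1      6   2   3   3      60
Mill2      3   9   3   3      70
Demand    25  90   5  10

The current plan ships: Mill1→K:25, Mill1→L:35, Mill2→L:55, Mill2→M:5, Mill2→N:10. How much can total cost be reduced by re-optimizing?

250

Current plan cost = 25·6 + 35·2 + 55·9 + 5·3 + 10·3 = 760.
Optimal plan:
  Mill1→L: 60 × 2 = 120
  Mill2→K: 25 × 3 = 75
  Mill2→L: 30 × 9 = 270
  Mill2→M: 5 × 3 = 15
  Mill2→N: 10 × 3 = 30
Optimal cost = 510.
Saving = 760 − 510 = 250.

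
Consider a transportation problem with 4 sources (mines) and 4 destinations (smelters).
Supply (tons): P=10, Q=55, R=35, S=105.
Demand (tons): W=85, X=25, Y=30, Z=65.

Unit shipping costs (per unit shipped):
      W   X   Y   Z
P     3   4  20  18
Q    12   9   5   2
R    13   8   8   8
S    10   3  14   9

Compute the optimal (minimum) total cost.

One minimum-cost allocation:
  P->W: 10 tons
  Q->Z: 55 tons
  R->Y: 30 tons
  R->Z: 5 tons
  S->W: 75 tons
  S->X: 25 tons
  S->Z: 5 tons
Total cost = 1290.

1290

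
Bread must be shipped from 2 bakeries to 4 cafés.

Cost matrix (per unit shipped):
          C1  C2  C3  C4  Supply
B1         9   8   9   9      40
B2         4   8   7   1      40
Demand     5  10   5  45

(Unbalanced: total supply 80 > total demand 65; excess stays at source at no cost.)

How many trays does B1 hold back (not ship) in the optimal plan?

An optimal plan:
  B1→C1: 5 trays
  B1→C2: 10 trays
  B1→C3: 5 trays
  B1→C4: 5 trays
  B2→C4: 40 trays
Total cost = 255.
B1 ships 25 of its 40, leaving 15.

15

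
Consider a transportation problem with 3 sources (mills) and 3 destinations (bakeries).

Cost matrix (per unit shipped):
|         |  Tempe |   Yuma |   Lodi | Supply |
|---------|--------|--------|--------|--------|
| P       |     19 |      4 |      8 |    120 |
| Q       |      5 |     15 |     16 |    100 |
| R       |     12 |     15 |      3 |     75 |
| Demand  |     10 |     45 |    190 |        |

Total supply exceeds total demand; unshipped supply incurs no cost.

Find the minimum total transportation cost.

An optimal shipping plan:
  P–Yuma: 45 sacks
  P–Lodi: 75 sacks
  Q–Tempe: 10 sacks
  Q–Lodi: 40 sacks
  R–Lodi: 75 sacks
Total cost = 1695.

1695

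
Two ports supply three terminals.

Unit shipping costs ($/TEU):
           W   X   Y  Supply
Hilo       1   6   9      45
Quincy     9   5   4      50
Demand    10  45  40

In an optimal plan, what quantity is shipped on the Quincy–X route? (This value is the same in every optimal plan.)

10

The minimum-cost plan:
  Hilo→W: 10 × $1 = $10
  Hilo→X: 35 × $6 = $210
  Quincy→X: 10 × $5 = $50
  Quincy→Y: 40 × $4 = $160
Total cost = $430.
So Quincy→X carries 10 TEU.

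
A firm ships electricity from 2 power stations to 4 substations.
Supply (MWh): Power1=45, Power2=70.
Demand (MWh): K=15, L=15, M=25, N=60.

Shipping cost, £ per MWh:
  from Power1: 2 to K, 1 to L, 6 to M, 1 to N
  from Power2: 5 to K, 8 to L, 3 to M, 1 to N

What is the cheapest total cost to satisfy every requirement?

180

Optimal allocation:
  Power1->K: 15 × £2 = £30
  Power1->L: 15 × £1 = £15
  Power1->N: 15 × £1 = £15
  Power2->M: 25 × £3 = £75
  Power2->N: 45 × £1 = £45
Total = 30 + 15 + 15 + 75 + 45 = £180.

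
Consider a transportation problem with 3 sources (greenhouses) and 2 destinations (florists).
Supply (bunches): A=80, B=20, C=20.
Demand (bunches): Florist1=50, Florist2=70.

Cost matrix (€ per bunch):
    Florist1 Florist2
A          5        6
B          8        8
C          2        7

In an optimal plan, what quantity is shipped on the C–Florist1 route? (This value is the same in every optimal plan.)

The minimum-cost plan:
  A–Florist1: 30 bunches
  A–Florist2: 50 bunches
  B–Florist2: 20 bunches
  C–Florist1: 20 bunches
Total cost = €650.
So C→Florist1 carries 20 bunches.

20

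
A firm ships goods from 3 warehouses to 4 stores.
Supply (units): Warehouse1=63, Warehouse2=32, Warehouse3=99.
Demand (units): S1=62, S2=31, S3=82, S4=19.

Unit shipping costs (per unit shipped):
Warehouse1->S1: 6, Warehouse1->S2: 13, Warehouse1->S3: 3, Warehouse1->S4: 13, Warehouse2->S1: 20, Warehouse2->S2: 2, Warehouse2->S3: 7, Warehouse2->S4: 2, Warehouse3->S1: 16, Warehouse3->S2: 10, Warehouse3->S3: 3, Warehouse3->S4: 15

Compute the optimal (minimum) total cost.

One minimum-cost allocation:
  Warehouse1 to S1: 62 × 6 = 372
  Warehouse1 to S3: 1 × 3 = 3
  Warehouse2 to S2: 13 × 2 = 26
  Warehouse2 to S4: 19 × 2 = 38
  Warehouse3 to S2: 18 × 10 = 180
  Warehouse3 to S3: 81 × 3 = 243
Total = 372 + 3 + 26 + 38 + 180 + 243 = 862.

862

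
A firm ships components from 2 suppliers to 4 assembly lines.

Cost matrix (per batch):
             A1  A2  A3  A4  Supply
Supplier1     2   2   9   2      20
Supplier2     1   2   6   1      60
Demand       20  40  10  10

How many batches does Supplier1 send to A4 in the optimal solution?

Optimal shipments:
  Supplier1–A2: 20 batches
  Supplier2–A1: 20 batches
  Supplier2–A2: 20 batches
  Supplier2–A3: 10 batches
  Supplier2–A4: 10 batches
Total cost = 170.
The route Supplier1→A4 is not used.

0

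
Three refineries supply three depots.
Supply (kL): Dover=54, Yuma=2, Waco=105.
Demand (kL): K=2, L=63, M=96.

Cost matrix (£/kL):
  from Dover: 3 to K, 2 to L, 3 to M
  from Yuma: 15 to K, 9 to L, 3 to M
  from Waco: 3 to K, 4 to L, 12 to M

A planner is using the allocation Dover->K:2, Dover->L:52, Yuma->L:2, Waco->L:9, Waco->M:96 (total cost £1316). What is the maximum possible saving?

Current plan cost = 2·3 + 52·2 + 2·9 + 9·4 + 96·12 = £1316.
Optimal plan:
  Dover→M: 54 × £3 = £162
  Yuma→M: 2 × £3 = £6
  Waco→K: 2 × £3 = £6
  Waco→L: 63 × £4 = £252
  Waco→M: 40 × £12 = £480
Optimal cost = £906.
Saving = 1316 − 906 = £410.

410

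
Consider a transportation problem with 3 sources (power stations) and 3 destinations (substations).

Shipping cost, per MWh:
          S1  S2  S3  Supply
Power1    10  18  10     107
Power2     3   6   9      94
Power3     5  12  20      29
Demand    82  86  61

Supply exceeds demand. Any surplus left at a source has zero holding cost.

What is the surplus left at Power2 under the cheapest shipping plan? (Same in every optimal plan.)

0

An optimal plan:
  Power1->S1: 45 × 10 = 450
  Power1->S3: 61 × 10 = 610
  Power2->S1: 8 × 3 = 24
  Power2->S2: 86 × 6 = 516
  Power3->S1: 29 × 5 = 145
Total cost = 1745.
Power2 ships 94 of its 94, leaving 0.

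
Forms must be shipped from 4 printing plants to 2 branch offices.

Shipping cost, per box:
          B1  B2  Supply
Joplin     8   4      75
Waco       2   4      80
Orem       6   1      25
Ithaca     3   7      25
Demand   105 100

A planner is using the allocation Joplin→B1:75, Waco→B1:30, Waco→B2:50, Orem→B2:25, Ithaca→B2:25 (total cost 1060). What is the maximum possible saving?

500

Current plan cost = 75·8 + 30·2 + 50·4 + 25·1 + 25·7 = 1060.
Optimal plan:
  Joplin→B2: 75 boxes
  Waco→B1: 80 boxes
  Orem→B2: 25 boxes
  Ithaca→B1: 25 boxes
Optimal cost = 560.
Saving = 1060 − 560 = 500.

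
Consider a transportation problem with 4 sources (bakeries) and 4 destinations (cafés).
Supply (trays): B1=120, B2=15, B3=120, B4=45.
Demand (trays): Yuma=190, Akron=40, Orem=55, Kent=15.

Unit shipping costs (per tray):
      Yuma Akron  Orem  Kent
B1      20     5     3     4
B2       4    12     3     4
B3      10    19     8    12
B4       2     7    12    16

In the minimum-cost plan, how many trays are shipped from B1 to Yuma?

Solving gives:
  B1->Yuma: 10 × 20 = 200
  B1->Akron: 40 × 5 = 200
  B1->Orem: 55 × 3 = 165
  B1->Kent: 15 × 4 = 60
  B2->Yuma: 15 × 4 = 60
  B3->Yuma: 120 × 10 = 1200
  B4->Yuma: 45 × 2 = 90
Total cost = 1975.
So B1→Yuma carries 10 trays.

10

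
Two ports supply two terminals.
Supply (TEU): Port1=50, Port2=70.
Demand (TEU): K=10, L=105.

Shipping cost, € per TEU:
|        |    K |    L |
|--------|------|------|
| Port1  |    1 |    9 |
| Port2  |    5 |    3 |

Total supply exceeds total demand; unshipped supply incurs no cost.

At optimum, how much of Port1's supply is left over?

5

Minimum-cost shipments:
  Port1->K: 10 × €1 = €10
  Port1->L: 35 × €9 = €315
  Port2->L: 70 × €3 = €210
Total cost = €535.
Port1 ships 45 of its 50, leaving 5.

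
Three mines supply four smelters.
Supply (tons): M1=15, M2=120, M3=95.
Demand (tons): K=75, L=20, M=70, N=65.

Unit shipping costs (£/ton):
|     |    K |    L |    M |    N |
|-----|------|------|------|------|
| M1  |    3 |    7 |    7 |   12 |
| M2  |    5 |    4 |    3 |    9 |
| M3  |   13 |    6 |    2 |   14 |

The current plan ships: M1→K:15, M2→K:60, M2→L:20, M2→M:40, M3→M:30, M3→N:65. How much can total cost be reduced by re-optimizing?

300

Current plan cost = 15·3 + 60·5 + 20·4 + 40·3 + 30·2 + 65·14 = £1515.
Optimal plan:
  M1→K: 15 × £3 = £45
  M2→K: 60 × £5 = £300
  M2→N: 60 × £9 = £540
  M3→L: 20 × £6 = £120
  M3→M: 70 × £2 = £140
  M3→N: 5 × £14 = £70
Optimal cost = £1215.
Saving = 1515 − 1215 = £300.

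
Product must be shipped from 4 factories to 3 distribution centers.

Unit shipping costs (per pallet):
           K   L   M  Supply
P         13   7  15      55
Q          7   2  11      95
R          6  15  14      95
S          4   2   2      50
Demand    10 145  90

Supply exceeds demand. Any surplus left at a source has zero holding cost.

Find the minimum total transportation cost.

One minimum-cost allocation:
  P->L: 50 × 7 = 350
  Q->L: 95 × 2 = 190
  R->K: 10 × 6 = 60
  R->M: 40 × 14 = 560
  S->M: 50 × 2 = 100
Total = 350 + 190 + 60 + 560 + 100 = 1260.

1260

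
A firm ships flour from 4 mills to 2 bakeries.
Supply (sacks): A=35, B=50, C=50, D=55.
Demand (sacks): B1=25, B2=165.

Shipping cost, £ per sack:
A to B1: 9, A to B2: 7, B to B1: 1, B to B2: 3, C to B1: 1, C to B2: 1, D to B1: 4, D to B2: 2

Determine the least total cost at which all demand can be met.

505

An optimal shipping plan:
  A–B2: 35 × £7 = £245
  B–B1: 25 × £1 = £25
  B–B2: 25 × £3 = £75
  C–B2: 50 × £1 = £50
  D–B2: 55 × £2 = £110
Total = 245 + 25 + 75 + 50 + 110 = £505.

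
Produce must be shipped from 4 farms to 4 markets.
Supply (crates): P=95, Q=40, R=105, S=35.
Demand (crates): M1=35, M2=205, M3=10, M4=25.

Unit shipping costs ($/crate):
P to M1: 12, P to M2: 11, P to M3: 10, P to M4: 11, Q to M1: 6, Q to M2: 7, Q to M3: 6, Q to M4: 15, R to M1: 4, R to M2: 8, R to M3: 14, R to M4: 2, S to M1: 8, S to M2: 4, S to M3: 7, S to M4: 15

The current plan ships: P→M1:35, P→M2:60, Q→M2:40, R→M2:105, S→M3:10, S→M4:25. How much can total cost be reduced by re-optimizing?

Current plan cost = 35·12 + 60·11 + 40·7 + 105·8 + 10·7 + 25·15 = $2645.
Optimal plan:
  P->M2: 95 × $11 = $1045
  Q->M2: 30 × $7 = $210
  Q->M3: 10 × $6 = $60
  R->M1: 35 × $4 = $140
  R->M2: 45 × $8 = $360
  R->M4: 25 × $2 = $50
  S->M2: 35 × $4 = $140
Optimal cost = $2005.
Saving = 2645 − 2005 = $640.

640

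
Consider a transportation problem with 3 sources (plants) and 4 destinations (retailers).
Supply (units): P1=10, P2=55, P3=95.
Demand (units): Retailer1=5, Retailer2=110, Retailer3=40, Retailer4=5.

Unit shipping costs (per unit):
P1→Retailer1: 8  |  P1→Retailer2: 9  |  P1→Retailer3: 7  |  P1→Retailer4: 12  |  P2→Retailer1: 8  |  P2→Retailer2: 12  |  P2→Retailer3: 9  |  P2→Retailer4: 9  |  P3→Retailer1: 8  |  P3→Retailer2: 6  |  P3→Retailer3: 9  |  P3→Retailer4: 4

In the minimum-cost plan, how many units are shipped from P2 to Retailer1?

Solving gives:
  P1->Retailer2: 10 × 9 = 90
  P2->Retailer1: 5 × 8 = 40
  P2->Retailer2: 5 × 12 = 60
  P2->Retailer3: 40 × 9 = 360
  P2->Retailer4: 5 × 9 = 45
  P3->Retailer2: 95 × 6 = 570
Total cost = 1165.
So P2→Retailer1 carries 5 units.

5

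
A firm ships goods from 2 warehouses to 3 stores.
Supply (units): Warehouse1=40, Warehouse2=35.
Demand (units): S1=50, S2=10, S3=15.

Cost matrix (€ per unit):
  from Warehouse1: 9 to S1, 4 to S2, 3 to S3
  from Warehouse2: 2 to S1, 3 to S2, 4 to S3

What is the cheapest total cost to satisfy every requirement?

290

An optimal shipping plan:
  Warehouse1 to S1: 15 × €9 = €135
  Warehouse1 to S2: 10 × €4 = €40
  Warehouse1 to S3: 15 × €3 = €45
  Warehouse2 to S1: 35 × €2 = €70
Total = 135 + 40 + 45 + 70 = €290.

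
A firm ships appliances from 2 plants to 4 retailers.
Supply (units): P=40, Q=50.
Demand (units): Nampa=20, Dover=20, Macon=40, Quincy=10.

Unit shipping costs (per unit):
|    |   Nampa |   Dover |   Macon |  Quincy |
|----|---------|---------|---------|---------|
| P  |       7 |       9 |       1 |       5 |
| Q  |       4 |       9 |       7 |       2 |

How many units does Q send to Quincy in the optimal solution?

10

Solving gives:
  P–Macon: 40 × 1 = 40
  Q–Nampa: 20 × 4 = 80
  Q–Dover: 20 × 9 = 180
  Q–Quincy: 10 × 2 = 20
Total cost = 320.
So Q→Quincy carries 10 units.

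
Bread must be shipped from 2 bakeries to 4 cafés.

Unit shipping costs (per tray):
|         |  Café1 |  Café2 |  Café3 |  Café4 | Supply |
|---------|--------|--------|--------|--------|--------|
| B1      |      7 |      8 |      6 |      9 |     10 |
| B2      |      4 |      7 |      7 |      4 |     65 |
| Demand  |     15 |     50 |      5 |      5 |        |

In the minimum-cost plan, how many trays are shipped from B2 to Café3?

Optimal shipments:
  B1->Café2: 5 × 8 = 40
  B1->Café3: 5 × 6 = 30
  B2->Café1: 15 × 4 = 60
  B2->Café2: 45 × 7 = 315
  B2->Café4: 5 × 4 = 20
Total cost = 465.
The route B2→Café3 is not used.

0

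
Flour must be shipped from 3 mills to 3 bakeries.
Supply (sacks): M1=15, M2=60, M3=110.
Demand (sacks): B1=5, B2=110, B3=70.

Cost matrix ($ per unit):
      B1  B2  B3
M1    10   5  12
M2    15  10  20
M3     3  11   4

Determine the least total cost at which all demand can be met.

An optimal shipping plan:
  M1->B2: 15 × $5 = $75
  M2->B2: 60 × $10 = $600
  M3->B1: 5 × $3 = $15
  M3->B2: 35 × $11 = $385
  M3->B3: 70 × $4 = $280
Total = 75 + 600 + 15 + 385 + 280 = $1355.

1355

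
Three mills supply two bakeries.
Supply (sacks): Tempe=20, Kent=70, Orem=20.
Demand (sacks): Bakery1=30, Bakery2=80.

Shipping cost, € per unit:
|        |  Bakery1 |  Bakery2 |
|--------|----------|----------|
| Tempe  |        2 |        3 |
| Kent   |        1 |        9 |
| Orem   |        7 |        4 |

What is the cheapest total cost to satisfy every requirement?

530

An optimal shipping plan:
  Tempe–Bakery2: 20 × €3 = €60
  Kent–Bakery1: 30 × €1 = €30
  Kent–Bakery2: 40 × €9 = €360
  Orem–Bakery2: 20 × €4 = €80
Total = 60 + 30 + 360 + 80 = €530.
(Supply check: Tempe ships 20; Kent ships 70; Orem ships 20.)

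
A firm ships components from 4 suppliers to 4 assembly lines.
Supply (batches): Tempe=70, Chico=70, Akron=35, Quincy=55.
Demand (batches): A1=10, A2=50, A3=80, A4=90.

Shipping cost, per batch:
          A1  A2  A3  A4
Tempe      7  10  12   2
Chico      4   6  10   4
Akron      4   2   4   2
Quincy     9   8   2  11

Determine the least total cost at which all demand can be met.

Optimal allocation:
  Tempe–A4: 70 batches
  Chico–A1: 10 batches
  Chico–A2: 40 batches
  Chico–A4: 20 batches
  Akron–A2: 10 batches
  Akron–A3: 25 batches
  Quincy–A3: 55 batches
Total cost = 730.

730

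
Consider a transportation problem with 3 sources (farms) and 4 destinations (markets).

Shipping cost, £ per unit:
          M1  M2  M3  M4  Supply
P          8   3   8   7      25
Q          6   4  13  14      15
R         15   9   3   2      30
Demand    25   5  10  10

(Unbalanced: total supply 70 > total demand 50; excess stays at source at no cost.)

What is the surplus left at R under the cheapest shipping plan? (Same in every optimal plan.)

An optimal plan:
  P→M1: 10 × £8 = £80
  P→M2: 5 × £3 = £15
  Q→M1: 15 × £6 = £90
  R→M3: 10 × £3 = £30
  R→M4: 10 × £2 = £20
Total cost = £235.
R ships 20 of its 30, leaving 10.

10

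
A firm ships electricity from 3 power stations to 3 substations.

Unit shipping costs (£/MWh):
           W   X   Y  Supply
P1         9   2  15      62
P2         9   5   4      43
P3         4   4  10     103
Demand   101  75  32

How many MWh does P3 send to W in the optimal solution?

Solving gives:
  P1→X: 62 × £2 = £124
  P2→X: 11 × £5 = £55
  P2→Y: 32 × £4 = £128
  P3→W: 101 × £4 = £404
  P3→X: 2 × £4 = £8
Total cost = £719.
So P3→W carries 101 MWh.

101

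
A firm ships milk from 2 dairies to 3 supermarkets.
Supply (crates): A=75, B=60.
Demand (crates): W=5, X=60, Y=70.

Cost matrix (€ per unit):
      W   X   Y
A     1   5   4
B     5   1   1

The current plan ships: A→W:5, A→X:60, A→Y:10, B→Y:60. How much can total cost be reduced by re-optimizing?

60

Current plan cost = 5·1 + 60·5 + 10·4 + 60·1 = €405.
Optimal plan:
  A–W: 5 crates
  A–Y: 70 crates
  B–X: 60 crates
Optimal cost = €345.
Saving = 405 − 345 = €60.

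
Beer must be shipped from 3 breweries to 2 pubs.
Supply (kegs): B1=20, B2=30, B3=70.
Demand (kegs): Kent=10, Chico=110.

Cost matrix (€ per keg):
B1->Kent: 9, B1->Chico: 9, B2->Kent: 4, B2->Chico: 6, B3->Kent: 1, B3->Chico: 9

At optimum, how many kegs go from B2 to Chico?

The minimum-cost plan:
  B1–Chico: 20 × €9 = €180
  B2–Chico: 30 × €6 = €180
  B3–Kent: 10 × €1 = €10
  B3–Chico: 60 × €9 = €540
Total cost = €910.
So B2→Chico carries 30 kegs.

30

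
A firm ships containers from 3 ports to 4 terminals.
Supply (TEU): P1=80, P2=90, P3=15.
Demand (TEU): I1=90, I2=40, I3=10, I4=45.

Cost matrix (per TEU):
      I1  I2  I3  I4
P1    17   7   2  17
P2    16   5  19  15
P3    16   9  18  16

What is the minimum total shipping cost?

One minimum-cost allocation:
  P1→I1: 70 × 17 = 1190
  P1→I3: 10 × 2 = 20
  P2→I1: 5 × 16 = 80
  P2→I2: 40 × 5 = 200
  P2→I4: 45 × 15 = 675
  P3→I1: 15 × 16 = 240
Total = 1190 + 20 + 80 + 200 + 675 + 240 = 2405.

2405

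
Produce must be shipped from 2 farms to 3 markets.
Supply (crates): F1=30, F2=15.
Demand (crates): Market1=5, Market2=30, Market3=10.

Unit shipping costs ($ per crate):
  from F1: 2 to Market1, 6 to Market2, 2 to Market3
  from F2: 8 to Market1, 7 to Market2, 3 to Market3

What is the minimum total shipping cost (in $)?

225

One minimum-cost allocation:
  F1–Market1: 5 × $2 = $10
  F1–Market2: 15 × $6 = $90
  F1–Market3: 10 × $2 = $20
  F2–Market2: 15 × $7 = $105
Total = 10 + 90 + 20 + 105 = $225.
(Supply check: F1 ships 30; F2 ships 15.)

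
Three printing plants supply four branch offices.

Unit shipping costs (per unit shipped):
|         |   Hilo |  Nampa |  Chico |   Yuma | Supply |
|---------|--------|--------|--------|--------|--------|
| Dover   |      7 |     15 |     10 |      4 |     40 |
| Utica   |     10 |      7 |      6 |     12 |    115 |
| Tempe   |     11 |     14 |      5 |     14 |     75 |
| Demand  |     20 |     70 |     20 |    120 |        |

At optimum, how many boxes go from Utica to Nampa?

70

Optimal shipments:
  Dover->Yuma: 40 × 4 = 160
  Utica->Nampa: 70 × 7 = 490
  Utica->Yuma: 45 × 12 = 540
  Tempe->Hilo: 20 × 11 = 220
  Tempe->Chico: 20 × 5 = 100
  Tempe->Yuma: 35 × 14 = 490
Total cost = 2000.
So Utica→Nampa carries 70 boxes.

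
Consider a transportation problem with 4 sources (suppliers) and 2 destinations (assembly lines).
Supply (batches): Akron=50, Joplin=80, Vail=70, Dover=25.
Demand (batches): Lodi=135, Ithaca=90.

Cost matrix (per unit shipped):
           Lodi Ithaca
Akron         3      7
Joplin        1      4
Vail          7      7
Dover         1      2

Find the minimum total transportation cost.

Optimal allocation:
  Akron–Lodi: 50 × 3 = 150
  Joplin–Lodi: 80 × 1 = 80
  Vail–Ithaca: 70 × 7 = 490
  Dover–Lodi: 5 × 1 = 5
  Dover–Ithaca: 20 × 2 = 40
Total = 150 + 80 + 490 + 5 + 40 = 765.
(Supply check: Akron ships 50; Joplin ships 80; Vail ships 70; Dover ships 25.)

765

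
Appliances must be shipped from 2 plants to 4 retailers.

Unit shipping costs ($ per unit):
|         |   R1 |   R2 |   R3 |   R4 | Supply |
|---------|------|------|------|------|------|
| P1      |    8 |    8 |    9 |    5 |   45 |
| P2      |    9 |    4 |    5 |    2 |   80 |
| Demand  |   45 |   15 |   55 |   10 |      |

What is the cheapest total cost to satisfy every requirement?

A cheapest plan:
  P1–R1: 45 × $8 = $360
  P2–R2: 15 × $4 = $60
  P2–R3: 55 × $5 = $275
  P2–R4: 10 × $2 = $20
Total = 360 + 60 + 275 + 20 = $715.
(Supply check: P1 ships 45; P2 ships 80.)

715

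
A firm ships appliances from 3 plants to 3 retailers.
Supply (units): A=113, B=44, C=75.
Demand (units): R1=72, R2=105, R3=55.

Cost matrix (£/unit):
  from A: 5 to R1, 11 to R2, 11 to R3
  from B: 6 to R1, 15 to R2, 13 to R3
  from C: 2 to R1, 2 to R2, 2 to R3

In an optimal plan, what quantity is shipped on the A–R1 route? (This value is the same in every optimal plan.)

28

The minimum-cost plan:
  A–R1: 28 × £5 = £140
  A–R2: 30 × £11 = £330
  A–R3: 55 × £11 = £605
  B–R1: 44 × £6 = £264
  C–R2: 75 × £2 = £150
Total cost = £1489.
So A→R1 carries 28 units.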